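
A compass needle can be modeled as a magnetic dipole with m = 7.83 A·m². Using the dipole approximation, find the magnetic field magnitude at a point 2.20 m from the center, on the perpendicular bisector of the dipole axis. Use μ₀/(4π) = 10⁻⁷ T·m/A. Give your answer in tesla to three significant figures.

In the equatorial plane B = (μ₀/4π)·m/r³ (half the axial value).
B = (10⁻⁷)·(7.83) / (2.20)³ = 7.353×10⁻⁸ T.

B ≈ 7.35×10⁻⁸ T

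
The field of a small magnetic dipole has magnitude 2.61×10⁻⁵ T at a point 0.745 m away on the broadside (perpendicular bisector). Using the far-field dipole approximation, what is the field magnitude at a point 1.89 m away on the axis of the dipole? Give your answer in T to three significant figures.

Dipole fields scale as 1/r³ in the far field.
The axial field is twice the equatorial field at the same r, so the geometry factor is 2/1.
B₂ = B₁ · (2/1) · (r₁/r₂)³ = 2.61×10⁻⁵ · 2 · (0.745/1.89)³.
(r₁/r₂)³ = (0.3942)³ = 0.06125.
B₂ ≈ 3.197×10⁻⁶ T.

B ≈ 3.20×10⁻⁶ T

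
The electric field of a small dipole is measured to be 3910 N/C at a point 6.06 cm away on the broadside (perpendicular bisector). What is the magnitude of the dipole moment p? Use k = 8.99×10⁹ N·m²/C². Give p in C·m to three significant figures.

In the equatorial plane E = kp/r³, so p = Er³/(k).
p = (3910)·(0.0606)³ / (8.99×10⁹) = 9.679×10⁻¹¹ C·m.

p ≈ 9.68×10⁻¹¹ C·m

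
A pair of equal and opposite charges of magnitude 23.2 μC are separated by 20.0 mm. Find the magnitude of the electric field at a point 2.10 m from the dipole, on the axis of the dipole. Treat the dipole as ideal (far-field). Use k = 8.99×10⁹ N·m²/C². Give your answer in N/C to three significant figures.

E ≈ 901 N/C

Dipole moment p = qd = (2.32×10⁻⁵ C)(0.0200 m) = 4.64×10⁻⁷ C·m.
On the dipole axis E = 2kp/r³.
E = 2·(8.99×10⁹)(4.64×10⁻⁷) / (2.10)³ = 900.8 N/C.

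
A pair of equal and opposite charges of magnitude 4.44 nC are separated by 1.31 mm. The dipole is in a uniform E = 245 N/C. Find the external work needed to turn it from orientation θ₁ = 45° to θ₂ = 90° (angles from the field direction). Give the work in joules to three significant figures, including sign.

Dipole moment p = qd = (4.44×10⁻⁹ C)(0.00131 m) = 5.816×10⁻¹² C·m.
W_ext = ΔU = U(θ₂) − U(θ₁) = −pE cosθ₂ − (−pE cosθ₁) = pE(cosθ₁ − cosθ₂).
W = (5.816×10⁻¹²)(245)·(cos45° − cos90°) = (1.425×10⁻⁹)·(+0.7071) = 1.008×10⁻⁹ J.

W ≈ 1.01×10⁻⁹ J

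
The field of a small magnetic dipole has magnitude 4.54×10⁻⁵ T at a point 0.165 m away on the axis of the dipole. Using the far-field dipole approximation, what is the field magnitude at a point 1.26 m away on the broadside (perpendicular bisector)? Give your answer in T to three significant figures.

Dipole fields scale as 1/r³ in the far field.
The axial field is twice the equatorial field at the same r, so the geometry factor is 1/2.
B₂ = B₁ · (1/2) · (r₁/r₂)³ = 4.54×10⁻⁵ · 0.5 · (0.165/1.26)³.
(r₁/r₂)³ = (0.131)³ = 0.002246.
B₂ ≈ 5.098×10⁻⁸ T.

B ≈ 5.10×10⁻⁸ T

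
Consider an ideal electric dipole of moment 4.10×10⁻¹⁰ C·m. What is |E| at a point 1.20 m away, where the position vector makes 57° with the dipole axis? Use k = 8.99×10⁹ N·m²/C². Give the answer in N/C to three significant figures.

At angle θ the dipole field magnitude is E = (kp/r³)·√(1 + 3cos²θ).
kp/r³ = (8.99×10⁹)(4.10×10⁻¹⁰) / (1.20)³ = 2.133 N/C.
√(1 + 3cos²57°) = √(1 + 3·0.2966) = √1.8899 ≈ 1.3747.
E ≈ 2.133 × 1.375 = 2.932 N/C.

E ≈ 2.93 N/C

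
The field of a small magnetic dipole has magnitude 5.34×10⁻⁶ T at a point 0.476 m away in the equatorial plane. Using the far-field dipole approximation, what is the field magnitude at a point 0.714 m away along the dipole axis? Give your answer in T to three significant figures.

Dipole fields scale as 1/r³ in the far field.
The axial field is twice the equatorial field at the same r, so the geometry factor is 2/1.
B₂ = B₁ · (2/1) · (r₁/r₂)³ = 5.34×10⁻⁶ · 2 · (0.476/0.714)³.
(r₁/r₂)³ = (0.6667)³ = 0.2963.
B₂ ≈ 3.164×10⁻⁶ T.

B ≈ 3.16×10⁻⁶ T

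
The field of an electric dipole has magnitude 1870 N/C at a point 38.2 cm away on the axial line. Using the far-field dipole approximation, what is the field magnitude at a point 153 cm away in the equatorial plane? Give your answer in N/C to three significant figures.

E ≈ 14.6 N/C

Dipole fields scale as 1/r³ in the far field.
The axial field is twice the equatorial field at the same r, so the geometry factor is 1/2.
E₂ = E₁ · (1/2) · (r₁/r₂)³ = 1870 · 0.5 · (38.2/153)³.
(r₁/r₂)³ = (0.2497)³ = 0.01556.
E₂ ≈ 14.55 N/C.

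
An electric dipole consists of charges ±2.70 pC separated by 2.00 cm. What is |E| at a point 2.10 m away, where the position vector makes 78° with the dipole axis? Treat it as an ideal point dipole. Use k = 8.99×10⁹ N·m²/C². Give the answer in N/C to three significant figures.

Dipole moment p = qd = (2.70×10⁻¹² C)(0.0200 m) = 5.40×10⁻¹⁴ C·m.
At angle θ the dipole field magnitude is E = (kp/r³)·√(1 + 3cos²θ).
kp/r³ = (8.99×10⁹)(5.40×10⁻¹⁴) / (2.10)³ = 5.242×10⁻⁵ N/C.
√(1 + 3cos²78°) = √(1 + 3·0.0432) = √1.1297 ≈ 1.0629.
E ≈ 5.242×10⁻⁵ × 1.063 = 5.572×10⁻⁵ N/C.

E ≈ 5.57×10⁻⁵ N/C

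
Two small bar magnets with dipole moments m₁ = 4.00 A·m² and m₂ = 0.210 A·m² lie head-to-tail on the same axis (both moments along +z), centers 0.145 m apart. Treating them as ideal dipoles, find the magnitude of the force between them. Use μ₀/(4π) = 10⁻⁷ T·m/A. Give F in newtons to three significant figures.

F ≈ 0.00114 N

On-axis B of dipole 1: B = (μ₀/4π)·2m₁/r³. Force on dipole 2: F = m₂·dB/dr.
dB/dr = −(μ₀/4π)·6m₁/r⁴, so |F| = (μ₀/4π)·6m₁m₂/r⁴.
F = 6(10⁻⁷)(4.00)(0.210)/(0.145)⁴ = 0.001140 N.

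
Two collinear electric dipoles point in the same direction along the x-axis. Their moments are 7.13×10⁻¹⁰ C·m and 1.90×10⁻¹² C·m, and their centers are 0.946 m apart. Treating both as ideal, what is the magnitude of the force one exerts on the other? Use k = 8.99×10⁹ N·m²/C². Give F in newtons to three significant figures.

On-axis field of dipole 1 at distance r: E = 2kp₁/r³. Force on dipole 2 is F = p₂·dE/dr (gradient along axis).
dE/dr = −6kp₁/r⁴, so |F| = 6kp₁p₂/r⁴ (attractive for aligned moments).
F = 6(8.99×10⁹)(7.13×10⁻¹⁰)(1.90×10⁻¹²)/(0.946)⁴ = 9.124×10⁻¹¹ N.

F ≈ 9.12×10⁻¹¹ N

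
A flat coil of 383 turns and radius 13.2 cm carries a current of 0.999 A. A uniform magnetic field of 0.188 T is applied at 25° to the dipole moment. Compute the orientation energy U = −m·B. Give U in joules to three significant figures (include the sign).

U ≈ -3.57 J

m = NIA = NIπa² = 383·(0.999)·π·(0.132)² = 20.94 A·m².
U = −m·B = −mB cosθ.
U = −(20.94)(0.188)·cos25° = -3.568 J.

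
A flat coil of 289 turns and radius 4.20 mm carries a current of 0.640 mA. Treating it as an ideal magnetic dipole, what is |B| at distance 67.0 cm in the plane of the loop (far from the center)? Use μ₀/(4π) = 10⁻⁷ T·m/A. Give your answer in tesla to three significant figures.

B ≈ 3.41×10⁻¹² T

m = NIA = NIπa² = 289·(6.40×10⁻⁴)·π·(0.00420)² = 1.025×10⁻⁵ A·m².
In the equatorial plane B = (μ₀/4π)·m/r³ (half the axial value).
B = (10⁻⁷)·(1.025×10⁻⁵) / (0.670)³ = 3.408×10⁻¹² T.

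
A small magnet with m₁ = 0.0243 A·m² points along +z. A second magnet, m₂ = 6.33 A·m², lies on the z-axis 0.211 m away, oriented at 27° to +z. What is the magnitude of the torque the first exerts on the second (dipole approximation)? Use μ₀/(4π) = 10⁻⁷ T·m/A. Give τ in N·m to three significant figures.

Dipole B is on the axis of dipole A, so B₁ there is axial: B₁ = (μ₀/4π)·2m₁/r³ along +z.
B₁ = 2(10⁻⁷)(0.0243)/(0.211)³ = 5.174×10⁻⁷ T.
τ = m₂ B₁ sinθ.
τ = (6.33)(5.174×10⁻⁷)·sin27° = 1.487×10⁻⁶ N·m.

τ ≈ 1.49×10⁻⁶ N·m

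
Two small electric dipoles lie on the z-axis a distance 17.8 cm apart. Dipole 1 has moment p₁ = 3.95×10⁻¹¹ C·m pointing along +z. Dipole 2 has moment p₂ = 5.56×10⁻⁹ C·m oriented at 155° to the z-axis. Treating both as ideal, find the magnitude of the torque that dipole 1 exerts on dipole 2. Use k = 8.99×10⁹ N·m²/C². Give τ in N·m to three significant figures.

τ ≈ 2.96×10⁻⁷ N·m

The second dipole sits on the axis of the first, so the field there is axial: E₁ = 2kp₁/r³ along +z.
E₁ = 2(8.99×10⁹)(3.95×10⁻¹¹)/(0.178)³ = 125.9 N/C.
Torque on the second dipole: τ = p₂ E₁ sinθ.
τ = (5.56×10⁻⁹)(125.9)·sin155° = 2.959×10⁻⁷ N·m.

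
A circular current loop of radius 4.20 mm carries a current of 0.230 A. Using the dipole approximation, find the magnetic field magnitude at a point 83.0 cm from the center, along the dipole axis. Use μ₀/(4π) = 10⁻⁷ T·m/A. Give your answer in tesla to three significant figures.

Magnetic moment m = IA = Iπa² = (0.230)·π·(0.00420)² = 1.275×10⁻⁵ A·m².
On axis B = (μ₀/4π)·2m/r³.
B = 2·(10⁻⁷)·(1.275×10⁻⁵) / (0.830)³ = 4.460×10⁻¹² T.

B ≈ 4.46×10⁻¹² T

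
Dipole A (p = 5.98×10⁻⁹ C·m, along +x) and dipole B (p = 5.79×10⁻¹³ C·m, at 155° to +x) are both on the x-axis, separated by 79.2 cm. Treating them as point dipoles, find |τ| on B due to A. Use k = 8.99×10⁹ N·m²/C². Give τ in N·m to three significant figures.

The second dipole sits on the axis of the first, so the field there is axial: E₁ = 2kp₁/r³ along +x.
E₁ = 2(8.99×10⁹)(5.98×10⁻⁹)/(0.792)³ = 216.4 N/C.
Torque on the second dipole: τ = p₂ E₁ sinθ.
τ = (5.79×10⁻¹³)(216.4)·sin155° = 5.296×10⁻¹¹ N·m.

τ ≈ 5.30×10⁻¹¹ N·m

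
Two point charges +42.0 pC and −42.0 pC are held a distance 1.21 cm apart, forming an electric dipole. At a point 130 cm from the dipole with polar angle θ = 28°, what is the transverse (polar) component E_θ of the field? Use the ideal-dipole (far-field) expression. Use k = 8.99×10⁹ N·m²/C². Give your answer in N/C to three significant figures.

Dipole moment p = qd = (4.20×10⁻¹¹ C)(0.0121 m) = 5.082×10⁻¹³ C·m.
For a dipole, E_θ = (kp sinθ)/r³.
kp/r³ = (8.99×10⁹)(5.082×10⁻¹³)/(1.30)³ = 0.002080 N/C.
E_θ = 0.002080·sin28° = 9.763×10⁻⁴ N/C.

E_θ ≈ 9.76×10⁻⁴ N/C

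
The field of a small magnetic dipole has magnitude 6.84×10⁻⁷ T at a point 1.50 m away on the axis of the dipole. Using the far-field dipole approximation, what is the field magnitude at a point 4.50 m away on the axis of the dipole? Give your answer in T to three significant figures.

Dipole fields scale as 1/r³ in the far field; the geometry is the same at both points.
B₂ = B₁ · (r₁/r₂)³ = 6.84×10⁻⁷ · (1.50/4.50)³.
(r₁/r₂)³ = (0.3333)³ = 0.03704.
B₂ ≈ 2.533×10⁻⁸ T.

B ≈ 2.53×10⁻⁸ T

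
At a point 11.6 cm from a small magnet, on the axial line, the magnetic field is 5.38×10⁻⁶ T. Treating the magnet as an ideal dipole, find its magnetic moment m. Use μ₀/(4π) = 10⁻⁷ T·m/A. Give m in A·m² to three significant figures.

m ≈ 0.0420 A·m²

On axis B = (μ₀/4π)·2m/r³, so m = Br³·4π/(μ₀·2).
m = (5.38×10⁻⁶)·(0.116)³ / (2·10⁻⁷) = 0.04199 A·m².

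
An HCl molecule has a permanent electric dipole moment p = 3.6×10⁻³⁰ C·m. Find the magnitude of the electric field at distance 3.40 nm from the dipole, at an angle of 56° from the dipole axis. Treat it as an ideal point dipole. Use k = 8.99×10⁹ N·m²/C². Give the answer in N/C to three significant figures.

E ≈ 1.15×10⁶ N/C

At angle θ the dipole field magnitude is E = (kp/r³)·√(1 + 3cos²θ).
kp/r³ = (8.99×10⁹)(3.60×10⁻³⁰) / (3.40×10⁻⁹)³ = 8.234×10⁵ N/C.
√(1 + 3cos²56°) = √(1 + 3·0.3127) = √1.9381 ≈ 1.3922.
E ≈ 8.234×10⁵ × 1.392 = 1.146×10⁶ N/C.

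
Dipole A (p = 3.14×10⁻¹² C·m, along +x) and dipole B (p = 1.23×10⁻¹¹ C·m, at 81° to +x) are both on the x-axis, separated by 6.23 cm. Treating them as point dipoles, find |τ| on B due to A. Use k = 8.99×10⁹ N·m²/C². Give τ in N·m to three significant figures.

The second dipole sits on the axis of the first, so the field there is axial: E₁ = 2kp₁/r³ along +x.
E₁ = 2(8.99×10⁹)(3.14×10⁻¹²)/(0.0623)³ = 233.5 N/C.
Torque on the second dipole: τ = p₂ E₁ sinθ.
τ = (1.23×10⁻¹¹)(233.5)·sin81° = 2.836×10⁻⁹ N·m.

τ ≈ 2.84×10⁻⁹ N·m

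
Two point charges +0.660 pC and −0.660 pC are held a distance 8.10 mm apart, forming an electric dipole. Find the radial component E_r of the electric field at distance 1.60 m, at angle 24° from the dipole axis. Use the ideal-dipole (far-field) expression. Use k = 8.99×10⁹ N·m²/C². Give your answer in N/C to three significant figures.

Dipole moment p = qd = (6.60×10⁻¹³ C)(0.00810 m) = 5.346×10⁻¹⁵ C·m.
For a dipole, E_r = (2kp cosθ)/r³.
kp/r³ = (8.99×10⁹)(5.346×10⁻¹⁵)/(1.60)³ = 1.173×10⁻⁵ N/C.
E_r = 2·1.173×10⁻⁵·cos24° = 2.144×10⁻⁵ N/C.

E_r ≈ 2.14×10⁻⁵ N/C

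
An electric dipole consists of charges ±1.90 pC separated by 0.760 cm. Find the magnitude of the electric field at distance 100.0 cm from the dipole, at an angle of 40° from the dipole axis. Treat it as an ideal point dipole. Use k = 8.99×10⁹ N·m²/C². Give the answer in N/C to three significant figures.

E ≈ 2.16×10⁻⁴ N/C

Dipole moment p = qd = (1.90×10⁻¹² C)(0.00760 m) = 1.444×10⁻¹⁴ C·m.
At angle θ the dipole field magnitude is E = (kp/r³)·√(1 + 3cos²θ).
kp/r³ = (8.99×10⁹)(1.444×10⁻¹⁴) / (1.00)³ = 1.298×10⁻⁴ N/C.
√(1 + 3cos²40°) = √(1 + 3·0.5868) = √2.7605 ≈ 1.6615.
E ≈ 1.298×10⁻⁴ × 1.661 = 2.157×10⁻⁴ N/C.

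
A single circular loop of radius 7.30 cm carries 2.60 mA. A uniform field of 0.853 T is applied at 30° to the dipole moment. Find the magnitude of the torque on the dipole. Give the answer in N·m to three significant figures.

Magnetic moment m = IA = Iπa² = (0.00260)·π·(0.0730)² = 4.353×10⁻⁵ A·m².
Torque on a magnetic dipole: τ = mB sinθ.
τ = (4.353×10⁻⁵)(0.853)·sin30° = 1.857×10⁻⁵ N·m.

τ ≈ 1.86×10⁻⁵ N·m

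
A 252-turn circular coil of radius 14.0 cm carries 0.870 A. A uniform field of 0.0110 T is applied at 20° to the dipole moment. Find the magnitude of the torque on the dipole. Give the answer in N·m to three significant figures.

τ ≈ 0.0508 N·m

m = NIA = NIπa² = 252·(0.870)·π·(0.140)² = 13.5 A·m².
Torque on a magnetic dipole: τ = mB sinθ.
τ = (13.5)(0.0110)·sin20° = 0.05079 N·m.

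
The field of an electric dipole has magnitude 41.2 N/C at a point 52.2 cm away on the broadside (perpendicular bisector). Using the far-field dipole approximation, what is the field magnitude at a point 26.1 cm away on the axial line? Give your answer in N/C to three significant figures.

E ≈ 659 N/C

Dipole fields scale as 1/r³ in the far field.
The axial field is twice the equatorial field at the same r, so the geometry factor is 2/1.
E₂ = E₁ · (2/1) · (r₁/r₂)³ = 41.2 · 2 · (52.2/26.1)³.
(r₁/r₂)³ = (2)³ = 8.
E₂ ≈ 659.2 N/C.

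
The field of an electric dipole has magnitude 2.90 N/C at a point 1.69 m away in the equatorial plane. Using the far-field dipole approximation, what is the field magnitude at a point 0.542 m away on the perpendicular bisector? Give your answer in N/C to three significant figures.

E ≈ 87.9 N/C

Dipole fields scale as 1/r³ in the far field; the geometry is the same at both points.
E₂ = E₁ · (r₁/r₂)³ = 2.90 · (1.69/0.542)³.
(r₁/r₂)³ = (3.118)³ = 30.32.
E₂ ≈ 87.91 N/C.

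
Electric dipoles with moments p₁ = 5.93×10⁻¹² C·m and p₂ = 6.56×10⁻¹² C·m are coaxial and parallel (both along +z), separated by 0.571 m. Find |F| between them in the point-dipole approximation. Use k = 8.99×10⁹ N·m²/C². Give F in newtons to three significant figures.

On-axis field of dipole 1 at distance r: E = 2kp₁/r³. Force on dipole 2 is F = p₂·dE/dr (gradient along axis).
dE/dr = −6kp₁/r⁴, so |F| = 6kp₁p₂/r⁴ (attractive for aligned moments).
F = 6(8.99×10⁹)(5.93×10⁻¹²)(6.56×10⁻¹²)/(0.571)⁴ = 1.974×10⁻¹¹ N.

F ≈ 1.97×10⁻¹¹ N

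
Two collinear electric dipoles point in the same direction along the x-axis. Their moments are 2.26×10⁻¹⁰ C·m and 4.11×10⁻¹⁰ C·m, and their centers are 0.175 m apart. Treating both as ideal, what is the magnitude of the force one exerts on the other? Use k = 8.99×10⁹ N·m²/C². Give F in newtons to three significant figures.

On-axis field of dipole 1 at distance r: E = 2kp₁/r³. Force on dipole 2 is F = p₂·dE/dr (gradient along axis).
dE/dr = −6kp₁/r⁴, so |F| = 6kp₁p₂/r⁴ (attractive for aligned moments).
F = 6(8.99×10⁹)(2.26×10⁻¹⁰)(4.11×10⁻¹⁰)/(0.175)⁴ = 5.342×10⁻⁶ N.

F ≈ 5.34×10⁻⁶ N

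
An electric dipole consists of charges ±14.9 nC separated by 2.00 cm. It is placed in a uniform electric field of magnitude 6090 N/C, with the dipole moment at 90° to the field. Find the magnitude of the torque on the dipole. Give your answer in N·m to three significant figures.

Dipole moment p = qd = (1.49×10⁻⁸ C)(0.0200 m) = 2.98×10⁻¹⁰ C·m.
Torque on an electric dipole: τ = pE sinθ.
τ = (2.98×10⁻¹⁰)(6090)·sin90° = 1.815×10⁻⁶ N·m.

τ ≈ 1.81×10⁻⁶ N·m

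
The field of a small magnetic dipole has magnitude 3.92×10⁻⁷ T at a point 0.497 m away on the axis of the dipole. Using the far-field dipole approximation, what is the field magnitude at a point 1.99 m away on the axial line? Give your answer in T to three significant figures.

Dipole fields scale as 1/r³ in the far field; the geometry is the same at both points.
B₂ = B₁ · (r₁/r₂)³ = 3.92×10⁻⁷ · (0.497/1.99)³.
(r₁/r₂)³ = (0.2497)³ = 0.01558.
B₂ ≈ 6.107×10⁻⁹ T.

B ≈ 6.11×10⁻⁹ T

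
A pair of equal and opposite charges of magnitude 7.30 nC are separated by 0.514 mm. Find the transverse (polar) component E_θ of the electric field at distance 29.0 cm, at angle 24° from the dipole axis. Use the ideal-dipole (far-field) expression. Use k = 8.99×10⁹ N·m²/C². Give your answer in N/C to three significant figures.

Dipole moment p = qd = (7.30×10⁻⁹ C)(5.14×10⁻⁴ m) = 3.752×10⁻¹² C·m.
For a dipole, E_θ = (kp sinθ)/r³.
kp/r³ = (8.99×10⁹)(3.752×10⁻¹²)/(0.290)³ = 1.383 N/C.
E_θ = 1.383·sin24° = 0.5625 N/C.

E_θ ≈ 0.563 N/C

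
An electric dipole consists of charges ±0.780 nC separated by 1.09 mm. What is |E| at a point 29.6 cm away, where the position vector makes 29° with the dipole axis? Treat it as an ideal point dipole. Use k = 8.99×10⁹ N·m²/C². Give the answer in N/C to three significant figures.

Dipole moment p = qd = (7.80×10⁻¹⁰ C)(0.00109 m) = 8.502×10⁻¹³ C·m.
At angle θ the dipole field magnitude is E = (kp/r³)·√(1 + 3cos²θ).
kp/r³ = (8.99×10⁹)(8.502×10⁻¹³) / (0.296)³ = 0.2947 N/C.
√(1 + 3cos²29°) = √(1 + 3·0.7650) = √3.2949 ≈ 1.8152.
E ≈ 0.2947 × 1.815 = 0.5350 N/C.

E ≈ 0.535 N/C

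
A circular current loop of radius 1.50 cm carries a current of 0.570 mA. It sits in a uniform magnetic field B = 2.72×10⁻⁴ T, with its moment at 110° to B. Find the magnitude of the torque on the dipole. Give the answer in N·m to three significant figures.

τ ≈ 1.03×10⁻¹⁰ N·m

Magnetic moment m = IA = Iπa² = (5.70×10⁻⁴)·π·(0.0150)² = 4.029×10⁻⁷ A·m².
Torque on a magnetic dipole: τ = mB sinθ.
τ = (4.029×10⁻⁷)(2.72×10⁻⁴)·sin110° = 1.030×10⁻¹⁰ N·m.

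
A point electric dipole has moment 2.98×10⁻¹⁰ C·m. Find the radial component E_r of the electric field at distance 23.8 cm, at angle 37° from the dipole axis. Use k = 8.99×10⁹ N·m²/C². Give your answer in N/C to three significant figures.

E_r ≈ 317 N/C

For a dipole, E_r = (2kp cosθ)/r³.
kp/r³ = (8.99×10⁹)(2.98×10⁻¹⁰)/(0.238)³ = 198.7 N/C.
E_r = 2·198.7·cos37° = 317.4 N/C.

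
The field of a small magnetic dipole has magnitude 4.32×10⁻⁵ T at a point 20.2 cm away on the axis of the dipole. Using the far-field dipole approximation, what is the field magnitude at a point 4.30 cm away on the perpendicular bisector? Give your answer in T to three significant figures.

Dipole fields scale as 1/r³ in the far field.
The axial field is twice the equatorial field at the same r, so the geometry factor is 1/2.
B₂ = B₁ · (1/2) · (r₁/r₂)³ = 4.32×10⁻⁵ · 0.5 · (20.2/4.30)³.
(r₁/r₂)³ = (4.698)³ = 103.7.
B₂ ≈ 0.002239 T.

B ≈ 0.00224 T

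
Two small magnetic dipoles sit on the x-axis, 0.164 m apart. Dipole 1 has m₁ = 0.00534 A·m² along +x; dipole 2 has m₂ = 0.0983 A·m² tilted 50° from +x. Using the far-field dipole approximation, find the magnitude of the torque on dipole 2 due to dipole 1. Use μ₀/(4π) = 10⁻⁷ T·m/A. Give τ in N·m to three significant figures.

τ ≈ 1.82×10⁻⁸ N·m

Dipole B is on the axis of dipole A, so B₁ there is axial: B₁ = (μ₀/4π)·2m₁/r³ along +x.
B₁ = 2(10⁻⁷)(0.00534)/(0.164)³ = 2.421×10⁻⁷ T.
τ = m₂ B₁ sinθ.
τ = (0.0983)(2.421×10⁻⁷)·sin50° = 1.823×10⁻⁸ N·m.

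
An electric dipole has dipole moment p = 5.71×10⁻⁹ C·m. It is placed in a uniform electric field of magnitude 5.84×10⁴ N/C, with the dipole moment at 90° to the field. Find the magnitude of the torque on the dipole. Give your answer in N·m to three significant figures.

τ ≈ 3.33×10⁻⁴ N·m

Torque on an electric dipole: τ = pE sinθ.
τ = (5.71×10⁻⁹)(5.84×10⁴)·sin90° = 3.335×10⁻⁴ N·m.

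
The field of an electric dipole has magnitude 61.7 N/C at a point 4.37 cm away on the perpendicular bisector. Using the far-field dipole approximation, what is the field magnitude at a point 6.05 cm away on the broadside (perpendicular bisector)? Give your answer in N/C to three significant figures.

E ≈ 23.3 N/C

Dipole fields scale as 1/r³ in the far field; the geometry is the same at both points.
E₂ = E₁ · (r₁/r₂)³ = 61.7 · (4.37/6.05)³.
(r₁/r₂)³ = (0.7223)³ = 0.3769.
E₂ ≈ 23.25 N/C.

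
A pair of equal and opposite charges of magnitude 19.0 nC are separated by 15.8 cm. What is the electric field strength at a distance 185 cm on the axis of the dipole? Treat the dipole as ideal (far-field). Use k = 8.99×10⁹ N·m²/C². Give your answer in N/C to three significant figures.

E ≈ 8.52 N/C

Dipole moment p = qd = (1.90×10⁻⁸ C)(0.158 m) = 3.002×10⁻⁹ C·m.
On the dipole axis E = 2kp/r³.
E = 2·(8.99×10⁹)(3.002×10⁻⁹) / (1.85)³ = 8.525 N/C.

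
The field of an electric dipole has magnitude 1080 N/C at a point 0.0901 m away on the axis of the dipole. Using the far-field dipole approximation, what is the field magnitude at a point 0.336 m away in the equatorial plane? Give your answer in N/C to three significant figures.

E ≈ 10.4 N/C

Dipole fields scale as 1/r³ in the far field.
The axial field is twice the equatorial field at the same r, so the geometry factor is 1/2.
E₂ = E₁ · (1/2) · (r₁/r₂)³ = 1080 · 0.5 · (0.0901/0.336)³.
(r₁/r₂)³ = (0.2682)³ = 0.01928.
E₂ ≈ 10.41 N/C.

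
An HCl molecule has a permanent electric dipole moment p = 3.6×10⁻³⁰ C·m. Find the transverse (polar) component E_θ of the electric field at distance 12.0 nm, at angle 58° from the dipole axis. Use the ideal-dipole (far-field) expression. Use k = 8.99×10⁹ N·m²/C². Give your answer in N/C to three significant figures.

E_θ ≈ 1.59×10⁴ N/C

For a dipole, E_θ = (kp sinθ)/r³.
kp/r³ = (8.99×10⁹)(3.60×10⁻³⁰)/(1.20×10⁻⁸)³ = 1.873×10⁴ N/C.
E_θ = 1.873×10⁴·sin58° = 1.588×10⁴ N/C.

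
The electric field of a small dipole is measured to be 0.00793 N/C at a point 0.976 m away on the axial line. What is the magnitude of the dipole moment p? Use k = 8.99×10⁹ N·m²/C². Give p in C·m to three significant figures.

p ≈ 4.10×10⁻¹³ C·m

On axis E = 2kp/r³, so p = Er³/(2k).
p = (0.00793)·(0.976)³ / (2·8.99×10⁹) = 4.100×10⁻¹³ C·m.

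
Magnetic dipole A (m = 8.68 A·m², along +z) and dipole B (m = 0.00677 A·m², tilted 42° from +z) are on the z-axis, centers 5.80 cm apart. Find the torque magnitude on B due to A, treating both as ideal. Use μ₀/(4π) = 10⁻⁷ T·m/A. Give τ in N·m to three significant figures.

Dipole B is on the axis of dipole A, so B₁ there is axial: B₁ = (μ₀/4π)·2m₁/r³ along +z.
B₁ = 2(10⁻⁷)(8.68)/(0.0580)³ = 0.008897 T.
τ = m₂ B₁ sinθ.
τ = (0.00677)(0.008897)·sin42° = 4.031×10⁻⁵ N·m.

τ ≈ 4.03×10⁻⁵ N·m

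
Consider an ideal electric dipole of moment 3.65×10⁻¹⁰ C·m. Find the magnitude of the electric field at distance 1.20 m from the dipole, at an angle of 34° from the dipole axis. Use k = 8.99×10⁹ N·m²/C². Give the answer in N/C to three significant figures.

E ≈ 3.32 N/C

At angle θ the dipole field magnitude is E = (kp/r³)·√(1 + 3cos²θ).
kp/r³ = (8.99×10⁹)(3.65×10⁻¹⁰) / (1.20)³ = 1.899 N/C.
√(1 + 3cos²34°) = √(1 + 3·0.6873) = √3.0619 ≈ 1.7498.
E ≈ 1.899 × 1.750 = 3.323 N/C.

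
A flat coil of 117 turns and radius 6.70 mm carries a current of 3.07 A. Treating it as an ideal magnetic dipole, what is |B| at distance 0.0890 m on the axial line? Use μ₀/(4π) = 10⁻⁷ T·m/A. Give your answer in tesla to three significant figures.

B ≈ 1.44×10⁻⁵ T

m = NIA = NIπa² = 117·(3.07)·π·(0.00670)² = 0.05066 A·m².
On axis B = (μ₀/4π)·2m/r³.
B = 2·(10⁻⁷)·(0.05066) / (0.0890)³ = 1.437×10⁻⁵ T.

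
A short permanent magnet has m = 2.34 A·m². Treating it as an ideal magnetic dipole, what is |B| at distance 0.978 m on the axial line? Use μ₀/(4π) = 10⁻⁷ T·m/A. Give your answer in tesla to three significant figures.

On axis B = (μ₀/4π)·2m/r³.
B = 2·(10⁻⁷)·(2.34) / (0.978)³ = 5.003×10⁻⁷ T.

B ≈ 5.00×10⁻⁷ T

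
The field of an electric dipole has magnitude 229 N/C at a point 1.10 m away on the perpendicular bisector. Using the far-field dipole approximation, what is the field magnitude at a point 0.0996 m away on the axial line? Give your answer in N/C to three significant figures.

E ≈ 6.17×10⁵ N/C

Dipole fields scale as 1/r³ in the far field.
The axial field is twice the equatorial field at the same r, so the geometry factor is 2/1.
E₂ = E₁ · (2/1) · (r₁/r₂)³ = 229 · 2 · (1.10/0.0996)³.
(r₁/r₂)³ = (11.04)³ = 1347.
E₂ ≈ 6.170×10⁵ N/C.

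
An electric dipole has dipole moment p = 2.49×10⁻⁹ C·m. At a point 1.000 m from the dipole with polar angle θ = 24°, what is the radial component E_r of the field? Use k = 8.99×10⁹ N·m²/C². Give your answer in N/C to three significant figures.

E_r ≈ 40.9 N/C

For a dipole, E_r = (2kp cosθ)/r³.
kp/r³ = (8.99×10⁹)(2.49×10⁻⁹)/(1.00)³ = 22.39 N/C.
E_r = 2·22.39·cos24° = 40.90 N/C.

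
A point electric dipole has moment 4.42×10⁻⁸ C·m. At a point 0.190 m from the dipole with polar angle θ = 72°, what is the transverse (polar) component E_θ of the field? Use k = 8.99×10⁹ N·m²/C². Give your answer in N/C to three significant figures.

E_θ ≈ 5.51×10⁴ N/C

For a dipole, E_θ = (kp sinθ)/r³.
kp/r³ = (8.99×10⁹)(4.42×10⁻⁸)/(0.190)³ = 5.793×10⁴ N/C.
E_θ = 5.793×10⁴·sin72° = 5.510×10⁴ N/C.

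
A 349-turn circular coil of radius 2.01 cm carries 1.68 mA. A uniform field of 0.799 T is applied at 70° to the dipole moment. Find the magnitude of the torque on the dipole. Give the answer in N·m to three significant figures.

τ ≈ 5.59×10⁻⁴ N·m

m = NIA = NIπa² = 349·(0.00168)·π·(0.0201)² = 7.442×10⁻⁴ A·m².
Torque on a magnetic dipole: τ = mB sinθ.
τ = (7.442×10⁻⁴)(0.799)·sin70° = 5.588×10⁻⁴ N·m.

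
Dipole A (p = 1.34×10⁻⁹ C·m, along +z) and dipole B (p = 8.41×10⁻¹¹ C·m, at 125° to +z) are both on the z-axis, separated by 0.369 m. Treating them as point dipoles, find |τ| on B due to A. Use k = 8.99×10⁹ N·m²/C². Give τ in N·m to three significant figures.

The second dipole sits on the axis of the first, so the field there is axial: E₁ = 2kp₁/r³ along +z.
E₁ = 2(8.99×10⁹)(1.34×10⁻⁹)/(0.369)³ = 479.5 N/C.
Torque on the second dipole: τ = p₂ E₁ sinθ.
τ = (8.41×10⁻¹¹)(479.5)·sin125° = 3.304×10⁻⁸ N·m.

τ ≈ 3.30×10⁻⁸ N·m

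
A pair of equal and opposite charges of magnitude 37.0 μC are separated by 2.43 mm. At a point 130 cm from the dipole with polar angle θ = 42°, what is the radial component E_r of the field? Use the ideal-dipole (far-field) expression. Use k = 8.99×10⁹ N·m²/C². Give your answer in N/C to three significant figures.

E_r ≈ 547 N/C

Dipole moment p = qd = (3.70×10⁻⁵ C)(0.00243 m) = 8.991×10⁻⁸ C·m.
For a dipole, E_r = (2kp cosθ)/r³.
kp/r³ = (8.99×10⁹)(8.991×10⁻⁸)/(1.30)³ = 367.9 N/C.
E_r = 2·367.9·cos42° = 546.8 N/C.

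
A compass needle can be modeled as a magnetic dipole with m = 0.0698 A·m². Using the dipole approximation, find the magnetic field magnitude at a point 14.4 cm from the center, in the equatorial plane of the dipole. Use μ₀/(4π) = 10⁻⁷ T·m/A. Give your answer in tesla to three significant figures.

B ≈ 2.34×10⁻⁶ T

In the equatorial plane B = (μ₀/4π)·m/r³ (half the axial value).
B = (10⁻⁷)·(0.0698) / (0.144)³ = 2.338×10⁻⁶ T.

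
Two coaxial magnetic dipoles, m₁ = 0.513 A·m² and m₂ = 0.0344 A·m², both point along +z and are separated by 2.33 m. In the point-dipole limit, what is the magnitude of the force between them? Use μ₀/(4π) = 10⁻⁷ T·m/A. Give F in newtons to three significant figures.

On-axis B of dipole 1: B = (μ₀/4π)·2m₁/r³. Force on dipole 2: F = m₂·dB/dr.
dB/dr = −(μ₀/4π)·6m₁/r⁴, so |F| = (μ₀/4π)·6m₁m₂/r⁴.
F = 6(10⁻⁷)(0.513)(0.0344)/(2.33)⁴ = 3.593×10⁻¹⁰ N.

F ≈ 3.59×10⁻¹⁰ N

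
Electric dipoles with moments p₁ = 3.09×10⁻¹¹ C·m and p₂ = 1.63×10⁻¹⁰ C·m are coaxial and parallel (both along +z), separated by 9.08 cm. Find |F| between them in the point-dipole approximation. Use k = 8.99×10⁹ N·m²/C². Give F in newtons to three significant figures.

On-axis field of dipole 1 at distance r: E = 2kp₁/r³. Force on dipole 2 is F = p₂·dE/dr (gradient along axis).
dE/dr = −6kp₁/r⁴, so |F| = 6kp₁p₂/r⁴ (attractive for aligned moments).
F = 6(8.99×10⁹)(3.09×10⁻¹¹)(1.63×10⁻¹⁰)/(0.0908)⁴ = 3.997×10⁻⁶ N.

F ≈ 4.00×10⁻⁶ N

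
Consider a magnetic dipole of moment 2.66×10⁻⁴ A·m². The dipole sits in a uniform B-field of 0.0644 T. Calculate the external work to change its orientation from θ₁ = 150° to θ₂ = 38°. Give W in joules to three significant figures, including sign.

W_ext = ΔU = −mB cosθ₂ + mB cosθ₁ = mB(cosθ₁ − cosθ₂).
W = (2.66×10⁻⁴)(0.0644)·(cos150° − cos38°) = (1.713×10⁻⁵)·(-1.6540) = -2.833×10⁻⁵ J.

W ≈ -2.83×10⁻⁵ J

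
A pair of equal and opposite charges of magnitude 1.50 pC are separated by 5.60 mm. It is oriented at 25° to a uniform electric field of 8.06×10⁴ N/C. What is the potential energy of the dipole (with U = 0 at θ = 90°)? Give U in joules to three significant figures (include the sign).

U ≈ -6.14×10⁻¹⁰ J

Dipole moment p = qd = (1.50×10⁻¹² C)(0.00560 m) = 8.40×10⁻¹⁵ C·m.
U = −p·E = −pE cosθ.
U = −(8.40×10⁻¹⁵)(8.06×10⁴)·cos25° = -6.136×10⁻¹⁰ J.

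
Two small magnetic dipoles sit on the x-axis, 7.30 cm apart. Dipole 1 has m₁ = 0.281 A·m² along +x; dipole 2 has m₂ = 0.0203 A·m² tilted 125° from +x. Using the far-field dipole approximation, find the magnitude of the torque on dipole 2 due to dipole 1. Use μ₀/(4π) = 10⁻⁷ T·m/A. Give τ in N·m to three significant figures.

τ ≈ 2.40×10⁻⁶ N·m

Dipole B is on the axis of dipole A, so B₁ there is axial: B₁ = (μ₀/4π)·2m₁/r³ along +x.
B₁ = 2(10⁻⁷)(0.281)/(0.0730)³ = 1.445×10⁻⁴ T.
τ = m₂ B₁ sinθ.
τ = (0.0203)(1.445×10⁻⁴)·sin125° = 2.402×10⁻⁶ N·m.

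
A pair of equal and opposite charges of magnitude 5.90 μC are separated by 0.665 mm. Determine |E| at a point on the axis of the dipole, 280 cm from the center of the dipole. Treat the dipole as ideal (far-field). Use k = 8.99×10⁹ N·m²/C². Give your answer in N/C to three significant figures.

Dipole moment p = qd = (5.90×10⁻⁶ C)(6.65×10⁻⁴ m) = 3.924×10⁻⁹ C·m.
On the dipole axis E = 2kp/r³.
E = 2·(8.99×10⁹)(3.924×10⁻⁹) / (2.80)³ = 3.214 N/C.

E ≈ 3.21 N/C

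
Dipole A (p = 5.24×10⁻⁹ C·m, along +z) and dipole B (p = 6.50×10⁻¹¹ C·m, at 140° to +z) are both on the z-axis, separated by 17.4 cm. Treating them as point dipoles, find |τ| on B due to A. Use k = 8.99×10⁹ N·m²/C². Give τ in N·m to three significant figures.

The second dipole sits on the axis of the first, so the field there is axial: E₁ = 2kp₁/r³ along +z.
E₁ = 2(8.99×10⁹)(5.24×10⁻⁹)/(0.174)³ = 1.788×10⁴ N/C.
Torque on the second dipole: τ = p₂ E₁ sinθ.
τ = (6.50×10⁻¹¹)(1.788×10⁴)·sin140° = 7.472×10⁻⁷ N·m.

τ ≈ 7.47×10⁻⁷ N·m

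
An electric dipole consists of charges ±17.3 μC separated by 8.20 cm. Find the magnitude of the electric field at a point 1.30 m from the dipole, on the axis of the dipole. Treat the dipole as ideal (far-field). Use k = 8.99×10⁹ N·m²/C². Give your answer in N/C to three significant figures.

Dipole moment p = qd = (1.73×10⁻⁵ C)(0.0820 m) = 1.419×10⁻⁶ C·m.
On the dipole axis E = 2kp/r³.
E = 2·(8.99×10⁹)(1.419×10⁻⁶) / (1.30)³ = 1.161×10⁴ N/C.

E ≈ 1.16×10⁴ N/C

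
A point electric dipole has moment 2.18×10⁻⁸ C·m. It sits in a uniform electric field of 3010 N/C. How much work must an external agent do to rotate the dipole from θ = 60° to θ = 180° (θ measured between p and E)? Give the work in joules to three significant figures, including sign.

W ≈ 9.84×10⁻⁵ J

W_ext = ΔU = U(θ₂) − U(θ₁) = −pE cosθ₂ − (−pE cosθ₁) = pE(cosθ₁ − cosθ₂).
W = (2.18×10⁻⁸)(3010)·(cos60° − cos180°) = (6.562×10⁻⁵)·(+1.5000) = 9.843×10⁻⁵ J.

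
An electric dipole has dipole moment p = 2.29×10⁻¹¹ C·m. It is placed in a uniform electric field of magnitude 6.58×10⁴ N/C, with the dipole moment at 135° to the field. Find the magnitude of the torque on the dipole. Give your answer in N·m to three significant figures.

τ ≈ 1.07×10⁻⁶ N·m

Torque on an electric dipole: τ = pE sinθ.
τ = (2.29×10⁻¹¹)(6.58×10⁴)·sin135° = 1.065×10⁻⁶ N·m.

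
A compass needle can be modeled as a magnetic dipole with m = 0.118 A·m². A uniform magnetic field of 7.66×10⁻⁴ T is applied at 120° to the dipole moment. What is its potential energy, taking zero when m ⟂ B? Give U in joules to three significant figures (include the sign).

U ≈ 4.52×10⁻⁵ J

U = −m·B = −mB cosθ.
U = −(0.118)(7.66×10⁻⁴)·cos120° = 4.519×10⁻⁵ J.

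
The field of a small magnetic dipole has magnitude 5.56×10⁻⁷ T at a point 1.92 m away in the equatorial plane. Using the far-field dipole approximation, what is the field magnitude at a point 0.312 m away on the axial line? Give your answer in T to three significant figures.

Dipole fields scale as 1/r³ in the far field.
The axial field is twice the equatorial field at the same r, so the geometry factor is 2/1.
B₂ = B₁ · (2/1) · (r₁/r₂)³ = 5.56×10⁻⁷ · 2 · (1.92/0.312)³.
(r₁/r₂)³ = (6.154)³ = 233.
B₂ ≈ 2.591×10⁻⁴ T.

B ≈ 2.59×10⁻⁴ T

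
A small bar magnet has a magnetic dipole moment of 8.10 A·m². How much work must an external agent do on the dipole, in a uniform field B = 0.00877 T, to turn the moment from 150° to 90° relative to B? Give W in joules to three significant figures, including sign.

W_ext = ΔU = −mB cosθ₂ + mB cosθ₁ = mB(cosθ₁ − cosθ₂).
W = (8.10)(0.00877)·(cos150° − cos90°) = (0.07104)·(-0.8660) = -0.06152 J.

W ≈ -0.0615 J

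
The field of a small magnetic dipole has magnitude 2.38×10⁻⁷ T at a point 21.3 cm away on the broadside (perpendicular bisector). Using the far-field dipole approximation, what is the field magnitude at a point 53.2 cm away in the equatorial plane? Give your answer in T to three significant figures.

Dipole fields scale as 1/r³ in the far field; the geometry is the same at both points.
B₂ = B₁ · (r₁/r₂)³ = 2.38×10⁻⁷ · (21.3/53.2)³.
(r₁/r₂)³ = (0.4004)³ = 0.06418.
B₂ ≈ 1.527×10⁻⁸ T.

B ≈ 1.53×10⁻⁸ T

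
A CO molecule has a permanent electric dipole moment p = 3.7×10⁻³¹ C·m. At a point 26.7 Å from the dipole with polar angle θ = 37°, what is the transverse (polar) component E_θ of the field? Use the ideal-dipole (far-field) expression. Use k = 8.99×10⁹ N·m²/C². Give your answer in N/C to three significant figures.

For a dipole, E_θ = (kp sinθ)/r³.
kp/r³ = (8.99×10⁹)(3.70×10⁻³¹)/(2.67×10⁻⁹)³ = 1.748×10⁵ N/C.
E_θ = 1.748×10⁵·sin37° = 1.052×10⁵ N/C.

E_θ ≈ 1.05×10⁵ N/C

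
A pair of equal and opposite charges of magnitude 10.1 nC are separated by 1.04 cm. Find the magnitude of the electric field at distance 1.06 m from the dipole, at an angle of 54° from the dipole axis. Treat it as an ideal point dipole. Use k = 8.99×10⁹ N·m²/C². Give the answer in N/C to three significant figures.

E ≈ 1.13 N/C

Dipole moment p = qd = (1.01×10⁻⁸ C)(0.0104 m) = 1.05×10⁻¹⁰ C·m.
At angle θ the dipole field magnitude is E = (kp/r³)·√(1 + 3cos²θ).
kp/r³ = (8.99×10⁹)(1.05×10⁻¹⁰) / (1.06)³ = 0.7926 N/C.
√(1 + 3cos²54°) = √(1 + 3·0.3455) = √2.0365 ≈ 1.4271.
E ≈ 0.7926 × 1.427 = 1.131 N/C.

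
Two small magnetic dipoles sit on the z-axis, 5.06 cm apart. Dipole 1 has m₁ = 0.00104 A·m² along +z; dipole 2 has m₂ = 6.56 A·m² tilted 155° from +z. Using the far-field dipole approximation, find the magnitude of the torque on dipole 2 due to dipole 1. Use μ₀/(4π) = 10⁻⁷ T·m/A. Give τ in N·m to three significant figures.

Dipole B is on the axis of dipole A, so B₁ there is axial: B₁ = (μ₀/4π)·2m₁/r³ along +z.
B₁ = 2(10⁻⁷)(0.00104)/(0.0506)³ = 1.606×10⁻⁶ T.
τ = m₂ B₁ sinθ.
τ = (6.56)(1.606×10⁻⁶)·sin155° = 4.451×10⁻⁶ N·m.

τ ≈ 4.45×10⁻⁶ N·m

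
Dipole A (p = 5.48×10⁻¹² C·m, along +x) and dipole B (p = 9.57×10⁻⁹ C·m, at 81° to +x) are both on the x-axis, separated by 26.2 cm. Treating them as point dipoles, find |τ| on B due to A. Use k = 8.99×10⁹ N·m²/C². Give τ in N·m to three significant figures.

The second dipole sits on the axis of the first, so the field there is axial: E₁ = 2kp₁/r³ along +x.
E₁ = 2(8.99×10⁹)(5.48×10⁻¹²)/(0.262)³ = 5.479 N/C.
Torque on the second dipole: τ = p₂ E₁ sinθ.
τ = (9.57×10⁻⁹)(5.479)·sin81° = 5.178×10⁻⁸ N·m.

τ ≈ 5.18×10⁻⁸ N·m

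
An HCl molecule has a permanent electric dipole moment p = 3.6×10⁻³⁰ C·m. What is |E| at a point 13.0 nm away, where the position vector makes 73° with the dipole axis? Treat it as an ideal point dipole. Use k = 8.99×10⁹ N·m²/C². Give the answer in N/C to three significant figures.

E ≈ 1.65×10⁴ N/C

At angle θ the dipole field magnitude is E = (kp/r³)·√(1 + 3cos²θ).
kp/r³ = (8.99×10⁹)(3.60×10⁻³⁰) / (1.30×10⁻⁸)³ = 1.473×10⁴ N/C.
√(1 + 3cos²73°) = √(1 + 3·0.0855) = √1.2564 ≈ 1.1209.
E ≈ 1.473×10⁴ × 1.121 = 1.651×10⁴ N/C.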